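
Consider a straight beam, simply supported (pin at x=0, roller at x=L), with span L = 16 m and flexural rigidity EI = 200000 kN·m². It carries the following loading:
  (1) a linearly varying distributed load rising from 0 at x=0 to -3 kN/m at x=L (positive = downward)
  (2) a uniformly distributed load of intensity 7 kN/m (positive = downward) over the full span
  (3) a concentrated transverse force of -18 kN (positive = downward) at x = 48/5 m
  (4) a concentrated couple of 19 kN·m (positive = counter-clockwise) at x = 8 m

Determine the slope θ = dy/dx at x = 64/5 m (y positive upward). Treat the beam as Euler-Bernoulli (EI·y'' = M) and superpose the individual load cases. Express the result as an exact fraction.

θ(64/5) = 462433/187500000 rad

Load 1 — triangular load w₀=-3 kN/m (0→w₀ over full span):
  θ_1 = -w₀(7L⁴-30L²x²+15x⁴)/(360LEI) = -(-3)·(7·16⁴-30·16²·(64/5)²+15·(64/5)⁴)/(360·16·200000) = -6056/5859375 rad
Load 2 — uniform load w=7 kN/m over full span:
  θ_2 = -w(L³-6Lx²+4x³)/(24EI) = -7·(16³-6·16·(64/5)²+4·(64/5)³)/(24·200000) = 1848/390625 rad
Load 3 — point force P=-18 kN at a=48/5 m (b=L-a=32/5):
  θ_3 = -Pa(2L²-6Lx+3x²+a²)/(6LEI)  [x>a] = -(-18)·(48/5)·(2·16²-6·16·(64/5)+3·(64/5)²+(48/5)²)/(6·16·200000) = -468/390625 rad
Load 4 — applied couple M₀=19 kN·m at a=8 m (b=L-a=8):
  θ_4 = (M₀x²/(2L)-M₀(x-a)+C₁)/EI  [x>a] with C₁=M₀(3b²-L²)/(6L)=-38/3 = (19·(64/5)²/(2·16)-19·((64/5)-8)+(-38/3))/200000 = -247/7500000 rad
Superposition: θ = Σ θ_i = 462433/187500000 rad ≈ 0.002466 rad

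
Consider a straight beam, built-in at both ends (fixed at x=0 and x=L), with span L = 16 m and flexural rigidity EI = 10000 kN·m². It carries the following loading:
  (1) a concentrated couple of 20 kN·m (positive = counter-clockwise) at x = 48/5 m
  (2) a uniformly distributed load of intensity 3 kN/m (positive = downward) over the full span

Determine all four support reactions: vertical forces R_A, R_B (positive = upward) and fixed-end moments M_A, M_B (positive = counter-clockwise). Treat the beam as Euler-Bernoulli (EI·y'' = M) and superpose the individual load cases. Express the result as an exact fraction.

R_A = 129/5 kN, M_A = 352/5 kN·m, R_B = 111/5 kN, M_B = -308/5 kN·m

Load 1 — applied couple M₀=20 kN·m at a=48/5 m (b=L-a=32/5):
  R_A = 6M₀ab/L³ = 6·20·(48/5)·(32/5)/16³ = 9/5 kN
  M_A = M₀b(2a-b)/L² = 20·(32/5)·(2·(48/5)-(32/5))/16² = 32/5 kN·m
  R_B = -6M₀ab/L³ = -6·20·(48/5)·(32/5)/16³ = -9/5 kN
  M_B = M₀a(2b-a)/L² = 20·(48/5)·(2·(32/5)-(48/5))/16² = 12/5 kN·m
Load 2 — uniform load w=3 kN/m over full span:
  R_A = wL/2 = 3·16/2 = 24 kN
  M_A = wL²/12 = 3·16²/12 = 64 kN·m
  R_B = wL/2 = 3·16/2 = 24 kN
  M_B = -wL²/12 = -3·16²/12 = -64 kN·m
Superposition: R_A = 129/5 kN, M_A = 352/5 kN·m, R_B = 111/5 kN, M_B = -308/5 kN·m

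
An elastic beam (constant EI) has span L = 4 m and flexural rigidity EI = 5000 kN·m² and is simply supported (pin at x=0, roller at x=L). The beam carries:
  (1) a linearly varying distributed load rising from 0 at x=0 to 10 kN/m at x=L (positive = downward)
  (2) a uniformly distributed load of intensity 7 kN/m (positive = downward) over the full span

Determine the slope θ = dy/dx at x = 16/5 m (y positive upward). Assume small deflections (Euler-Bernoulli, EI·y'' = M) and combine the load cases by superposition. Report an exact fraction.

Load 1 — triangular load w₀=10 kN/m (0→w₀ over full span):
  θ_1 = -w₀(7L⁴-30L²x²+15x⁴)/(360LEI) = -10·(7·4⁴-30·4²·(16/5)²+15·(16/5)⁴)/(360·4·5000) = 1514/703125 rad
Load 2 — uniform load w=7 kN/m over full span:
  θ_2 = -w(L³-6Lx²+4x³)/(24EI) = -7·(4³-6·4·(16/5)²+4·(16/5)³)/(24·5000) = 231/78125 rad
Superposition: θ = Σ θ_i = 3593/703125 rad ≈ 0.005110 rad

θ(16/5) = 3593/703125 rad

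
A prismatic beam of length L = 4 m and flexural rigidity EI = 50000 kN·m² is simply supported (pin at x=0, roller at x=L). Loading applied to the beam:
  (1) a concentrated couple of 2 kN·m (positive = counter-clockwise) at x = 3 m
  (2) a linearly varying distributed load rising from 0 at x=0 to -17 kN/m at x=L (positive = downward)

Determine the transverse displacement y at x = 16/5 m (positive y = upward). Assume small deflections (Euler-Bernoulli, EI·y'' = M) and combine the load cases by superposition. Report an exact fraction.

Load 1 — applied couple M₀=2 kN·m at a=3 m (b=L-a=1):
  y_1 = (M₀x³/(6L)-M₀(x-a)²/2+C₁x)/EI  [x>a] with C₁=M₀(3b²-L²)/(6L)=-13/12 = (2·(16/5)³/(6·4)-2·((16/5)-3)²/2+(-13/12)·(16/5))/50000 = -97/6250000 m
Load 2 — triangular load w₀=-17 kN/m (0→w₀ over full span):
  y_2 = -w₀x(7L⁴-10L²x²+3x⁴)/(360LEI) = -(-17)·(16/5)·(7·4⁴-10·4²·(16/5)²+3·(16/5)⁴)/(360·4·50000) = 17272/48828125 m
Superposition: y = Σ y_i = 264227/781250000 m ≈ 0.000338 m

y(16/5) = 264227/781250000 m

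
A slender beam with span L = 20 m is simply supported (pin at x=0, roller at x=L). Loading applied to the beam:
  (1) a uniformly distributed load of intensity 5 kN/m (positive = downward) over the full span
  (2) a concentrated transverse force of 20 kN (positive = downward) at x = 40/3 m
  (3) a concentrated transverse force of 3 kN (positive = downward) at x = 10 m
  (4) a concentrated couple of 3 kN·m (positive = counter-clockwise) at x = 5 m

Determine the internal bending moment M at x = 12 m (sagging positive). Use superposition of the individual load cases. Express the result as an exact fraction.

M(12) = 1654/5 kN·m

Load 1 — uniform load w=5 kN/m over full span:
  M_1 = wx(L-x)/2 = 5·12·(20-12)/2 = 240 kN·m
Load 2 — point force P=20 kN at a=40/3 m (b=L-a=20/3):
  M_2 = Pbx/L  [x≤a] = 20·(20/3)·12/20 = 80 kN·m
Load 3 — point force P=3 kN at a=10 m (b=L-a=10):
  M_3 = Pa(L-x)/L  [x>a] = 3·10·(20-12)/20 = 12 kN·m
Load 4 — applied couple M₀=3 kN·m at a=5 m (b=L-a=15):
  M_4 = M₀x/L - M₀  [x>a] = 3·12/20 - 3 = -6/5 kN·m
Superposition: M = Σ M_i = 1654/5 kN·m ≈ 330.800000 kN·m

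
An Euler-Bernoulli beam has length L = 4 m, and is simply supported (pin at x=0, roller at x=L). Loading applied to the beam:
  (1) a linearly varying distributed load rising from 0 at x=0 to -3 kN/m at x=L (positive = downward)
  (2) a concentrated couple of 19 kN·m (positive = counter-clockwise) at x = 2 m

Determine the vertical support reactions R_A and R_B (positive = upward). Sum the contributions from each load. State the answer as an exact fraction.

R_A = 11/4 kN, R_B = -35/4 kN

Load 1 — triangular load w₀=-3 kN/m (0→w₀ over full span):
  R_A = w₀L/6 = (-3)·4/6 = -2 kN
  R_B = w₀L/3 = (-3)·4/3 = -4 kN
Load 2 — applied couple M₀=19 kN·m at a=2 m (b=L-a=2):
  R_A = M₀/L = 19/4 kN
  R_B = -M₀/L = -19/4 kN
Superposition: R_A = 11/4 kN, R_B = -35/4 kN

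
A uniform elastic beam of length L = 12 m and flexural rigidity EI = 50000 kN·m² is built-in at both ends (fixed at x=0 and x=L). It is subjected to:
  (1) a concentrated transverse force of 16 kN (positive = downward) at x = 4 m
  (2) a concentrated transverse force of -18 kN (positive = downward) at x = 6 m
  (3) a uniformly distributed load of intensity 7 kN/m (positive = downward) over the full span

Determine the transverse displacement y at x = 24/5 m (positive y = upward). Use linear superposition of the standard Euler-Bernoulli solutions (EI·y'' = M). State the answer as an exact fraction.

y(24/5) = -12258/1953125 m

Load 1 — point force P=16 kN at a=4 m (b=L-a=8):
  y_1 = -Pa²(L-x)²(3bL-(3b+a)(L-x))/(6L³EI)  [x>a] = -16·4²·(12-(24/5))²·(3·8·12-(3·8+4)·(12-(24/5)))/(6·12³·50000) = -864/390625 m
Load 2 — point force P=-18 kN at a=6 m (b=L-a=6):
  y_2 = -Pb²x²(3aL-(3a+b)x)/(6L³EI)  [x≤a] = -(-18)·6²·(24/5)²·(3·6·12-(3·6+6)·(24/5))/(6·12³·50000) = 1134/390625 m
Load 3 — uniform load w=7 kN/m over full span:
  y_3 = -wx²(L-x)²/(24EI) = -7·(24/5)²·(12-(24/5))²/(24·50000) = -13608/1953125 m
Superposition: y = Σ y_i = -12258/1953125 m ≈ -0.006276 m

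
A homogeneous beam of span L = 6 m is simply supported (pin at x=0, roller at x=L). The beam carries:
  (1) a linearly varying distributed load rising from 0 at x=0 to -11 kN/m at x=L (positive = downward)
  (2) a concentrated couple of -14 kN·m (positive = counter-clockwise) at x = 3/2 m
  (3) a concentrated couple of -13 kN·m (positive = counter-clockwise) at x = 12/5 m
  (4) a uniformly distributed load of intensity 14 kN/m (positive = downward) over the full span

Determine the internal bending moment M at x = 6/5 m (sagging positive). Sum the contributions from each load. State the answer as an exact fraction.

M(6/5) = 2781/125 kN·m

Load 1 — triangular load w₀=-11 kN/m (0→w₀ over full span):
  M_1 = w₀Lx/6 - w₀x³/(6L) = (-11)·6·(6/5)/6 - (-11)·(6/5)³/(6·6) = -1584/125 kN·m
Load 2 — applied couple M₀=-14 kN·m at a=3/2 m (b=L-a=9/2):
  M_2 = M₀x/L  [x≤a] = (-14)·(6/5)/6 = -14/5 kN·m
Load 3 — applied couple M₀=-13 kN·m at a=12/5 m (b=L-a=18/5):
  M_3 = M₀x/L  [x≤a] = (-13)·(6/5)/6 = -13/5 kN·m
Load 4 — uniform load w=14 kN/m over full span:
  M_4 = wx(L-x)/2 = 14·(6/5)·(6-(6/5))/2 = 1008/25 kN·m
Superposition: M = Σ M_i = 2781/125 kN·m ≈ 22.248000 kN·m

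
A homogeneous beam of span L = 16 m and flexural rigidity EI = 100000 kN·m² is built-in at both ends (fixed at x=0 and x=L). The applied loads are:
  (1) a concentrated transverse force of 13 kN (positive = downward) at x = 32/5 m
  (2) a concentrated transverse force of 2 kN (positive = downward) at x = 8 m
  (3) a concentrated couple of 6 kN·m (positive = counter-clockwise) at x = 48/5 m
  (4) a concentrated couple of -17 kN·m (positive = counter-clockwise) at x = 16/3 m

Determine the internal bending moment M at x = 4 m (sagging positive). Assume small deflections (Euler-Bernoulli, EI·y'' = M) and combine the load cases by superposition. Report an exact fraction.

M(4) = -631/375 kN·m

Load 1 — point force P=13 kN at a=32/5 m (b=L-a=48/5):
  M_1 = Pb²(3a+b)x/L³ - Pab²/L²  [x≤a] = 13·(48/5)²·(3·(32/5)+(48/5))·4/16³ - 13·(32/5)·(48/5)²/16² = 468/125 kN·m
Load 2 — point force P=2 kN at a=8 m (b=L-a=8):
  M_2 = Pb²(3a+b)x/L³ - Pab²/L²  [x≤a] = 2·8²·(3·8+8)·4/16³ - 2·8·8²/16² = 0 kN·m
Load 3 — applied couple M₀=6 kN·m at a=48/5 m (b=L-a=32/5):
  M_3 = R_Ax - M_A  [x≤a] with R_A=27/50, M_A=48/25 = (27/50)·4 - (48/25) = 6/25 kN·m
Load 4 — applied couple M₀=-17 kN·m at a=16/3 m (b=L-a=32/3):
  M_4 = R_Ax - M_A  [x≤a] with R_A=-17/12, M_A=0 = (-17/12)·4 - 0 = -17/3 kN·m
Superposition: M = Σ M_i = -631/375 kN·m ≈ -1.682667 kN·m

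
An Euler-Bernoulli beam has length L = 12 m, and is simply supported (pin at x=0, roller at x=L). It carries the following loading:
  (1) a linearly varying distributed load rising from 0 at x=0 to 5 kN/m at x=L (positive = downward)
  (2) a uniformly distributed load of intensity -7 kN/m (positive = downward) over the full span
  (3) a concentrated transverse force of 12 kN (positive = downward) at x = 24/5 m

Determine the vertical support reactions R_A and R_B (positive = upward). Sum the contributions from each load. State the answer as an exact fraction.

Load 1 — triangular load w₀=5 kN/m (0→w₀ over full span):
  R_A = w₀L/6 = 5·12/6 = 10 kN
  R_B = w₀L/3 = 5·12/3 = 20 kN
Load 2 — uniform load w=-7 kN/m over full span:
  R_A = wL/2 = (-7)·12/2 = -42 kN
  R_B = wL/2 = (-7)·12/2 = -42 kN
Load 3 — point force P=12 kN at a=24/5 m (b=L-a=36/5):
  R_A = Pb/L = 12·(36/5)/12 = 36/5 kN
  R_B = Pa/L = 12·(24/5)/12 = 24/5 kN
Superposition: R_A = -124/5 kN, R_B = -86/5 kN

R_A = -124/5 kN, R_B = -86/5 kN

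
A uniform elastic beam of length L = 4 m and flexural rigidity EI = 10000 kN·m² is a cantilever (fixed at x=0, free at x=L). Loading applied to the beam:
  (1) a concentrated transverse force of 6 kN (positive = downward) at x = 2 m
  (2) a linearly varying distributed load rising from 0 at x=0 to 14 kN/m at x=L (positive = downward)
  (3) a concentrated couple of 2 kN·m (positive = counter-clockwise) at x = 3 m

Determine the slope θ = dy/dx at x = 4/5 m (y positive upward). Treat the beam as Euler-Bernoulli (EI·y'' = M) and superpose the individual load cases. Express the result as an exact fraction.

Load 1 — point force P=6 kN at a=2 m (b=L-a=2):
  θ_1 = -Px(2a-x)/(2EI)  [x≤a] = -6·(4/5)·(2·2-(4/5))/(2·10000) = -12/15625 rad
Load 2 — triangular load w₀=14 kN/m (0→w₀ over full span):
  θ_2 = (w₀Lx²/4-w₀L²x/3-w₀x⁴/(24L))/EI = (14·4·(4/5)²/4-14·4²·(4/5)/3-14·(4/5)⁴/(24·4))/10000 = -5957/1171875 rad
Load 3 — applied couple M₀=2 kN·m at a=3 m (b=L-a=1):
  θ_3 = M₀x/EI  [x≤a] = 2·(4/5)/10000 = 1/6250 rad
Superposition: θ = Σ θ_i = -13339/2343750 rad ≈ -0.005691 rad

θ(4/5) = -13339/2343750 rad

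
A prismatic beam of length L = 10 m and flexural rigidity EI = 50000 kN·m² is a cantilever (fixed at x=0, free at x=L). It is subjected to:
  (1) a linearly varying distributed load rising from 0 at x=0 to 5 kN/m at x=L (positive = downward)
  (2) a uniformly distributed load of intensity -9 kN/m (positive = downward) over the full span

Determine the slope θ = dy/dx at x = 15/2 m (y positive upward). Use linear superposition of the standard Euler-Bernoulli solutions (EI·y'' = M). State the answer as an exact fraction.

Load 1 — triangular load w₀=5 kN/m (0→w₀ over full span):
  θ_1 = (w₀Lx²/4-w₀L²x/3-w₀x⁴/(24L))/EI = (5·10·(15/2)²/4-5·10²·(15/2)/3-5·(15/2)⁴/(24·10))/50000 = -251/20480 rad
Load 2 — uniform load w=-9 kN/m over full span:
  θ_2 = -wx(x²-3Lx+3L²)/(6EI) = -(-9)·(15/2)·((15/2)²-3·10·(15/2)+3·10²)/(6·50000) = 189/6400 rad
Superposition: θ = Σ θ_i = 1769/102400 rad ≈ 0.017275 rad

θ(15/2) = 1769/102400 rad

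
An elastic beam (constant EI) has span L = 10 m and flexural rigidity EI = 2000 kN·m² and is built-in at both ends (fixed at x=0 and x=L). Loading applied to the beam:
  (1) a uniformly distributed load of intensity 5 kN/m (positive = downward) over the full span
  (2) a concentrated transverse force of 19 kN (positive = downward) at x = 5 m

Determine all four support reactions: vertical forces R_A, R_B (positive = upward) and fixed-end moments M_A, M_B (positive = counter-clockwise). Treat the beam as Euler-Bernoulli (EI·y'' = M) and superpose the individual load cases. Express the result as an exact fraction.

Load 1 — uniform load w=5 kN/m over full span:
  R_A = wL/2 = 5·10/2 = 25 kN
  M_A = wL²/12 = 5·10²/12 = 125/3 kN·m
  R_B = wL/2 = 5·10/2 = 25 kN
  M_B = -wL²/12 = -5·10²/12 = -125/3 kN·m
Load 2 — point force P=19 kN at a=5 m (b=L-a=5):
  R_A = Pb²(3a+b)/L³ = 19·5²·(3·5+5)/10³ = 19/2 kN
  M_A = Pab²/L² = 19·5·5²/10² = 95/4 kN·m
  R_B = Pa²(a+3b)/L³ = 19·5²·(5+3·5)/10³ = 19/2 kN
  M_B = -Pa²b/L² = -19·5²·5/10² = -95/4 kN·m
Superposition: R_A = 69/2 kN, M_A = 785/12 kN·m, R_B = 69/2 kN, M_B = -785/12 kN·m

R_A = 69/2 kN, M_A = 785/12 kN·m, R_B = 69/2 kN, M_B = -785/12 kN·m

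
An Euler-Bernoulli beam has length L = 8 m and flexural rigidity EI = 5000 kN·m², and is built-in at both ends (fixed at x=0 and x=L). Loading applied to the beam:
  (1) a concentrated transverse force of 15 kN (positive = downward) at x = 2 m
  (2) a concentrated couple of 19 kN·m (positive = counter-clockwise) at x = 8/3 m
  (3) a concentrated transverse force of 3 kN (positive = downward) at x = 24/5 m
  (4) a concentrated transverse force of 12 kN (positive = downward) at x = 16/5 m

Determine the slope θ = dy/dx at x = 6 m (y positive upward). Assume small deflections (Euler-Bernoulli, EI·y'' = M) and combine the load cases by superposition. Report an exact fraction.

θ(6) = 79423/30000000 rad

Load 1 — point force P=15 kN at a=2 m (b=L-a=6):
  θ_1 = Pa²(L-x)(2bL-(3b+a)(L-x))/(2L³EI)  [x>a] = 15·2²·(8-6)·(2·6·8-(3·6+2)·(8-6))/(2·8³·5000) = 21/16000 rad
Load 2 — applied couple M₀=19 kN·m at a=8/3 m (b=L-a=16/3):
  θ_2 = (R_Ax²/2 - M_Ax - M₀(x-a))/EI  [x>a] with R_A=19/6, M_A=0 = ((19/6)·6²/2 - 0·6 - 19·(6-(8/3)))/5000 = -19/15000 rad
Load 3 — point force P=3 kN at a=24/5 m (b=L-a=16/5):
  θ_3 = Pa²(L-x)(2bL-(3b+a)(L-x))/(2L³EI)  [x>a] = 3·(24/5)²·(8-6)·(2·(16/5)·8-(3·(16/5)+(24/5))·(8-6))/(2·8³·5000) = 189/312500 rad
Load 4 — point force P=12 kN at a=16/5 m (b=L-a=24/5):
  θ_4 = Pa²(L-x)(2bL-(3b+a)(L-x))/(2L³EI)  [x>a] = 12·(16/5)²·(8-6)·(2·(24/5)·8-(3·(24/5)+(16/5))·(8-6))/(2·8³·5000) = 156/78125 rad
Superposition: θ = Σ θ_i = 79423/30000000 rad ≈ 0.002647 rad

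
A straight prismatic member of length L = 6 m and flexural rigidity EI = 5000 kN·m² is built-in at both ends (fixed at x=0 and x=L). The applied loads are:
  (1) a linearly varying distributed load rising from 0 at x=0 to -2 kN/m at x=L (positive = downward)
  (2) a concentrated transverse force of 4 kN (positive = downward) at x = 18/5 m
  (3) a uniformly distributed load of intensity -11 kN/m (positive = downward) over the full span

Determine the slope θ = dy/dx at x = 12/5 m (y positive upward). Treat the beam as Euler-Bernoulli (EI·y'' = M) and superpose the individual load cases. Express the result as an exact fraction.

θ(12/5) = 7083/3906250 rad

Load 1 — triangular load w₀=-2 kN/m (0→w₀ over full span):
  θ_1 = -w₀(2x(L-x)(L-2x)(x+2L)+x²(L-x)²)/(120LEI) = -(-2)·(2·(12/5)·(6-(12/5))·(6-2·(12/5))·((12/5)+2·6)+(12/5)²·(6-(12/5))²)/(120·6·5000) = 81/390625 rad
Load 2 — point force P=4 kN at a=18/5 m (b=L-a=12/5):
  θ_2 = -Pb²x(2aL-(3a+b)x)/(2L³EI)  [x≤a] = -4·(12/5)²·(12/5)·(2·(18/5)·6-(3·(18/5)+(12/5))·(12/5))/(2·6³·5000) = -576/1953125 rad
Load 3 — uniform load w=-11 kN/m over full span:
  θ_3 = -wx(L-x)(L-2x)/(12EI) = -(-11)·(12/5)·(6-(12/5))·(6-2·(12/5))/(12·5000) = 297/156250 rad
Superposition: θ = Σ θ_i = 7083/3906250 rad ≈ 0.001813 rad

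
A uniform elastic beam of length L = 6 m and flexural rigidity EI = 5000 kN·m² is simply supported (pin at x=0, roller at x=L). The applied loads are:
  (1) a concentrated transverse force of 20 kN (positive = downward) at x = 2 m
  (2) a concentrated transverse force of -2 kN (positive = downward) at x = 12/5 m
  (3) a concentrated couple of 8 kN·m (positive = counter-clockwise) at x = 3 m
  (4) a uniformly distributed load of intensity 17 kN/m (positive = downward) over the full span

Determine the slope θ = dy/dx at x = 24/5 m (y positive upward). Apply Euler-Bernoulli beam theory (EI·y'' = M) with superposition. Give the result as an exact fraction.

Load 1 — point force P=20 kN at a=2 m (b=L-a=4):
  θ_1 = -Pa(2L²-6Lx+3x²+a²)/(6LEI)  [x>a] = -20·2·(2·6²-6·6·(24/5)+3·(24/5)²+2²)/(6·6·5000) = 173/28125 rad
Load 2 — point force P=-2 kN at a=12/5 m (b=L-a=18/5):
  θ_2 = -Pa(2L²-6Lx+3x²+a²)/(6LEI)  [x>a] = -(-2)·(12/5)·(2·6²-6·6·(24/5)+3·(24/5)²+(12/5)²)/(6·6·5000) = -54/78125 rad
Load 3 — applied couple M₀=8 kN·m at a=3 m (b=L-a=3):
  θ_3 = (M₀x²/(2L)-M₀(x-a)+C₁)/EI  [x>a] with C₁=M₀(3b²-L²)/(6L)=-2 = (8·(24/5)²/(2·6)-8·((24/5)-3)+(-2))/5000 = -13/62500 rad
Load 4 — uniform load w=17 kN/m over full span:
  θ_4 = -w(L³-6Lx²+4x³)/(24EI) = -17·(6³-6·6·(24/5)²+4·(24/5)³)/(24·5000) = 15147/625000 rad
Superposition: θ = Σ θ_i = 33173/1125000 rad ≈ 0.029487 rad

θ(24/5) = 33173/1125000 rad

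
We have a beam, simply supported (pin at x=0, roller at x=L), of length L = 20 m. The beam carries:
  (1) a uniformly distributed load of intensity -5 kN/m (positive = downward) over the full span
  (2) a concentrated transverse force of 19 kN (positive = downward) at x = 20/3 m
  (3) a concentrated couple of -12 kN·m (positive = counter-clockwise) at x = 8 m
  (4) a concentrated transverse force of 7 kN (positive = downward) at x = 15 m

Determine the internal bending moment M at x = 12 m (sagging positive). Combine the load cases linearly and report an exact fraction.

Load 1 — uniform load w=-5 kN/m over full span:
  M_1 = wx(L-x)/2 = (-5)·12·(20-12)/2 = -240 kN·m
Load 2 — point force P=19 kN at a=20/3 m (b=L-a=40/3):
  M_2 = Pa(L-x)/L  [x>a] = 19·(20/3)·(20-12)/20 = 152/3 kN·m
Load 3 — applied couple M₀=-12 kN·m at a=8 m (b=L-a=12):
  M_3 = M₀x/L - M₀  [x>a] = (-12)·12/20 - (-12) = 24/5 kN·m
Load 4 — point force P=7 kN at a=15 m (b=L-a=5):
  M_4 = Pbx/L  [x≤a] = 7·5·12/20 = 21 kN·m
Superposition: M = Σ M_i = -2453/15 kN·m ≈ -163.533333 kN·m

M(12) = -2453/15 kN·m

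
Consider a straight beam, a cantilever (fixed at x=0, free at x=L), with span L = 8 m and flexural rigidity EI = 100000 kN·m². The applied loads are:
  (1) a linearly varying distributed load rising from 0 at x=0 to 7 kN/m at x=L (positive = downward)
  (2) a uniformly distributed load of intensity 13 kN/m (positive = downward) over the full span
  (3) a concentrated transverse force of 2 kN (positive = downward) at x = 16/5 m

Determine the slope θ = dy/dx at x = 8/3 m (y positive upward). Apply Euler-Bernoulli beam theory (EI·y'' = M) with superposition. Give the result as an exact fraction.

Load 1 — triangular load w₀=7 kN/m (0→w₀ over full span):
  θ_1 = (w₀Lx²/4-w₀L²x/3-w₀x⁴/(24L))/EI = (7·8·(8/3)²/4-7·8²·(8/3)/3-7·(8/3)⁴/(24·8))/100000 = -2282/759375 rad
Load 2 — uniform load w=13 kN/m over full span:
  θ_2 = -wx(x²-3Lx+3L²)/(6EI) = -13·(8/3)·((8/3)²-3·8·(8/3)+3·8²)/(6·100000) = -1976/253125 rad
Load 3 — point force P=2 kN at a=16/5 m (b=L-a=24/5):
  θ_3 = -Px(2a-x)/(2EI)  [x≤a] = -2·(8/3)·(2·(16/5)-(8/3))/(2·100000) = -14/140625 rad
Superposition: θ = Σ θ_i = -41428/3796875 rad ≈ -0.010911 rad

θ(8/3) = -41428/3796875 rad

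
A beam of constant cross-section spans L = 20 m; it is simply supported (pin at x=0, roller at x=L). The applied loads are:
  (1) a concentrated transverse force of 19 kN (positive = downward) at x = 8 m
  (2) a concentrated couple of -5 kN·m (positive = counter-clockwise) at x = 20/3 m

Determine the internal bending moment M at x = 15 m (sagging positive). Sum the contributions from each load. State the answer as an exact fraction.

M(15) = 157/4 kN·m

Load 1 — point force P=19 kN at a=8 m (b=L-a=12):
  M_1 = Pa(L-x)/L  [x>a] = 19·8·(20-15)/20 = 38 kN·m
Load 2 — applied couple M₀=-5 kN·m at a=20/3 m (b=L-a=40/3):
  M_2 = M₀x/L - M₀  [x>a] = (-5)·15/20 - (-5) = 5/4 kN·m
Superposition: M = Σ M_i = 157/4 kN·m ≈ 39.250000 kN·m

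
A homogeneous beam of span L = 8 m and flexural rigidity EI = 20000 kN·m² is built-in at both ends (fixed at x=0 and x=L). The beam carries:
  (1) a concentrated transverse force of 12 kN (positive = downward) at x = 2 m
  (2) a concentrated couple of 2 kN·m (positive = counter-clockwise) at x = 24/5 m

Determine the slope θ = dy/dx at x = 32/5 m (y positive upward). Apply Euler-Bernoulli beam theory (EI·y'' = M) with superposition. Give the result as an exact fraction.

θ(32/5) = 381/1562500 rad

Load 1 — point force P=12 kN at a=2 m (b=L-a=6):
  θ_1 = Pa²(L-x)(2bL-(3b+a)(L-x))/(2L³EI)  [x>a] = 12·2²·(8-(32/5))·(2·6·8-(3·6+2)·(8-(32/5)))/(2·8³·20000) = 3/12500 rad
Load 2 — applied couple M₀=2 kN·m at a=24/5 m (b=L-a=16/5):
  θ_2 = (R_Ax²/2 - M_Ax - M₀(x-a))/EI  [x>a] with R_A=9/25, M_A=16/25 = ((9/25)·(32/5)²/2 - (16/25)·(32/5) - 2·((32/5)-(24/5)))/20000 = 3/781250 rad
Superposition: θ = Σ θ_i = 381/1562500 rad ≈ 0.000244 rad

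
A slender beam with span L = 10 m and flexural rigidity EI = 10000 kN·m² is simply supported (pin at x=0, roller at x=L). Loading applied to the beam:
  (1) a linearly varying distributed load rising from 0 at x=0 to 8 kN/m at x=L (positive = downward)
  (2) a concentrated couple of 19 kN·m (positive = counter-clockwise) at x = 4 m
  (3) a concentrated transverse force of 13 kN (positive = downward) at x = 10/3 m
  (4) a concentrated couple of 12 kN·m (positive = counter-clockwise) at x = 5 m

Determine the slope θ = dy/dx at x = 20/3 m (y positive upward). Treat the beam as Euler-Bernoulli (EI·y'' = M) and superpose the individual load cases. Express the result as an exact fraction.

Load 1 — triangular load w₀=8 kN/m (0→w₀ over full span):
  θ_1 = -w₀(7L⁴-30L²x²+15x⁴)/(360LEI) = -8·(7·10⁴-30·10²·(20/3)²+15·(20/3)⁴)/(360·10·10000) = 91/12150 rad
Load 2 — applied couple M₀=19 kN·m at a=4 m (b=L-a=6):
  θ_2 = (M₀x²/(2L)-M₀(x-a)+C₁)/EI  [x>a] with C₁=M₀(3b²-L²)/(6L)=38/15 = (19·(20/3)²/(2·10)-19·((20/3)-4)+(38/15))/10000 = -133/225000 rad
Load 3 — point force P=13 kN at a=10/3 m (b=L-a=20/3):
  θ_3 = -Pa(2L²-6Lx+3x²+a²)/(6LEI)  [x>a] = -13·(10/3)·(2·10²-6·10·(20/3)+3·(20/3)²+(10/3)²)/(6·10·10000) = 13/3240 rad
Load 4 — applied couple M₀=12 kN·m at a=5 m (b=L-a=5):
  θ_4 = (M₀x²/(2L)-M₀(x-a)+C₁)/EI  [x>a] with C₁=M₀(3b²-L²)/(6L)=-5 = (12·(20/3)²/(2·10)-12·((20/3)-5)+(-5))/10000 = 1/6000 rad
Superposition: θ = Σ θ_i = 134593/12150000 rad ≈ 0.011078 rad

θ(20/3) = 134593/12150000 rad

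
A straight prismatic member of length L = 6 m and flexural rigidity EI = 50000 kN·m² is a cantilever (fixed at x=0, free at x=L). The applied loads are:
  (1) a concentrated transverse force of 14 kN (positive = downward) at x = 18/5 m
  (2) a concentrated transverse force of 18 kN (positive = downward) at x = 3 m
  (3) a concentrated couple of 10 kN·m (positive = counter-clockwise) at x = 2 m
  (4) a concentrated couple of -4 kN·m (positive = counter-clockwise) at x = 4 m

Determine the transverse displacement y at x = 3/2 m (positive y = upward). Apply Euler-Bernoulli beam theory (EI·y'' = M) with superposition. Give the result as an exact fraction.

Load 1 — point force P=14 kN at a=18/5 m (b=L-a=12/5):
  y_1 = -Px²(3a-x)/(6EI)  [x≤a] = -14·(3/2)²·(3·(18/5)-(3/2))/(6·50000) = -1953/2000000 m
Load 2 — point force P=18 kN at a=3 m (b=L-a=3):
  y_2 = -Px²(3a-x)/(6EI)  [x≤a] = -18·(3/2)²·(3·3-(3/2))/(6·50000) = -81/80000 m
Load 3 — applied couple M₀=10 kN·m at a=2 m (b=L-a=4):
  y_3 = M₀x²/(2EI)  [x≤a] = 10·(3/2)²/(2·50000) = 9/40000 m
Load 4 — applied couple M₀=-4 kN·m at a=4 m (b=L-a=2):
  y_4 = M₀x²/(2EI)  [x≤a] = (-4)·(3/2)²/(2·50000) = -9/100000 m
Superposition: y = Σ y_i = -927/500000 m ≈ -0.001854 m

y(3/2) = -927/500000 m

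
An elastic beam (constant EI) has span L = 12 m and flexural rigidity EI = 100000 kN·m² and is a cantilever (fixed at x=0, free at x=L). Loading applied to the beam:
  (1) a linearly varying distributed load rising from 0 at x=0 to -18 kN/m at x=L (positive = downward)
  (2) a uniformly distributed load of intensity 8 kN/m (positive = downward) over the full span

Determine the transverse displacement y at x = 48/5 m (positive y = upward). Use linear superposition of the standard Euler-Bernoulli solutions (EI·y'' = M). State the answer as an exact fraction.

Load 1 — triangular load w₀=-18 kN/m (0→w₀ over full span):
  y_1 = (w₀Lx³/12-w₀L²x²/6-w₀x⁵/(120L))/EI = ((-18)·12·(48/5)³/12-(-18)·12²·(48/5)²/6-(-18)·(48/5)⁵/(120·12))/100000 = 12161664/48828125 m
Load 2 — uniform load w=8 kN/m over full span:
  y_2 = -wx²(x²-4Lx+6L²)/(24EI) = -8·(48/5)²·((48/5)²-4·12·(48/5)+6·12²)/(24·100000) = -297216/1953125 m
Superposition: y = Σ y_i = 4731264/48828125 m ≈ 0.096896 m

y(48/5) = 4731264/48828125 m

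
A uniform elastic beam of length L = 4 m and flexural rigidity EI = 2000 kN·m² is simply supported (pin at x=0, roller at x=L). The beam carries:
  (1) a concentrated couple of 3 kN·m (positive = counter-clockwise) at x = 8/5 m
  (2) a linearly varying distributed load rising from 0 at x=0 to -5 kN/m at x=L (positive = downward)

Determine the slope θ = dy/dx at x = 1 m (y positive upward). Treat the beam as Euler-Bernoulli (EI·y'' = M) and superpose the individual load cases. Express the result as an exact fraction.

θ(1) = 37027/14400000 rad

Load 1 — applied couple M₀=3 kN·m at a=8/5 m (b=L-a=12/5):
  θ_1 = (M₀x²/(2L)+C₁)/EI  [x≤a] with C₁=M₀(3b²-L²)/(6L)=4/25 = (3·1²/(2·4)+(4/25))/2000 = 107/400000 rad
Load 2 — triangular load w₀=-5 kN/m (0→w₀ over full span):
  θ_2 = -w₀(7L⁴-30L²x²+15x⁴)/(360LEI) = -(-5)·(7·4⁴-30·4²·1²+15·1⁴)/(360·4·2000) = 1327/576000 rad
Superposition: θ = Σ θ_i = 37027/14400000 rad ≈ 0.002571 rad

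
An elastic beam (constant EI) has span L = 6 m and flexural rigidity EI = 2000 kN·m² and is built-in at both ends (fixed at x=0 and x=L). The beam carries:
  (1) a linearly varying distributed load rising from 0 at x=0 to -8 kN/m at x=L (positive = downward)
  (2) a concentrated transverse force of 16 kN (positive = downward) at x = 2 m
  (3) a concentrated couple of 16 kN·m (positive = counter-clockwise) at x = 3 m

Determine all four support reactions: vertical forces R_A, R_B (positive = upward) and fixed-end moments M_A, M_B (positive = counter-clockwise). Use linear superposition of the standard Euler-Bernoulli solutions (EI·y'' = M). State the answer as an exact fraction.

Load 1 — triangular load w₀=-8 kN/m (0→w₀ over full span):
  R_A = 3w₀L/20 = 3·(-8)·6/20 = -36/5 kN
  M_A = w₀L²/30 = (-8)·6²/30 = -48/5 kN·m
  R_B = 7w₀L/20 = 7·(-8)·6/20 = -84/5 kN
  M_B = -w₀L²/20 = -(-8)·6²/20 = 72/5 kN·m
Load 2 — point force P=16 kN at a=2 m (b=L-a=4):
  R_A = Pb²(3a+b)/L³ = 16·4²·(3·2+4)/6³ = 320/27 kN
  M_A = Pab²/L² = 16·2·4²/6² = 128/9 kN·m
  R_B = Pa²(a+3b)/L³ = 16·2²·(2+3·4)/6³ = 112/27 kN
  M_B = -Pa²b/L² = -16·2²·4/6² = -64/9 kN·m
Load 3 — applied couple M₀=16 kN·m at a=3 m (b=L-a=3):
  R_A = 6M₀ab/L³ = 6·16·3·3/6³ = 4 kN
  M_A = M₀b(2a-b)/L² = 16·3·(2·3-3)/6² = 4 kN·m
  R_B = -6M₀ab/L³ = -6·16·3·3/6³ = -4 kN
  M_B = M₀a(2b-a)/L² = 16·3·(2·3-3)/6² = 4 kN·m
Superposition: R_A = 1168/135 kN, M_A = 388/45 kN·m, R_B = -2248/135 kN, M_B = 508/45 kN·m

R_A = 1168/135 kN, M_A = 388/45 kN·m, R_B = -2248/135 kN, M_B = 508/45 kN·m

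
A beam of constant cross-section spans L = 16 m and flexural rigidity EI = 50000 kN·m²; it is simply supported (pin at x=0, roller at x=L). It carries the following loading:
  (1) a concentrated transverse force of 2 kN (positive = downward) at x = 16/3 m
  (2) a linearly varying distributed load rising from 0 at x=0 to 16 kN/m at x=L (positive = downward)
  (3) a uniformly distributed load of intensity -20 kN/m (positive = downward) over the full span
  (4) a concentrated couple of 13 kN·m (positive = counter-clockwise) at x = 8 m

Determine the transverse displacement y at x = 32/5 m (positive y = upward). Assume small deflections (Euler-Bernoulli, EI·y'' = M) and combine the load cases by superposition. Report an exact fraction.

y(32/5) = 255962204/1318359375 m

Load 1 — point force P=2 kN at a=16/3 m (b=L-a=32/3):
  y_1 = -Pa(L-x)(2Lx-a²-x²)/(6LEI)  [x>a] = -2·(16/3)·(16-(32/5))·(2·16·(32/5)-(16/3)²-(32/5)²)/(6·16·50000) = -30464/10546875 m
Load 2 — triangular load w₀=16 kN/m (0→w₀ over full span):
  y_2 = -w₀x(7L⁴-10L²x²+3x⁴)/(360LEI) = -16·(32/5)·(7·16⁴-10·16²·(32/5)²+3·(32/5)⁴)/(360·16·50000) = -18694144/146484375 m
Load 3 — uniform load w=-20 kN/m over full span:
  y_3 = -wx(L³-2Lx²+x³)/(24EI) = -(-20)·(32/5)·(16³-2·16·(32/5)²+(32/5)³)/(24·50000) = 126976/390625 m
Load 4 — applied couple M₀=13 kN·m at a=8 m (b=L-a=8):
  y_4 = (M₀x³/(6L)+C₁x)/EI  [x≤a] with C₁=M₀(3b²-L²)/(6L)=-26/3 = (13·(32/5)³/(6·16)+(-26/3)·(32/5))/50000 = -156/390625 m
Superposition: y = Σ y_i = 255962204/1318359375 m ≈ 0.194152 m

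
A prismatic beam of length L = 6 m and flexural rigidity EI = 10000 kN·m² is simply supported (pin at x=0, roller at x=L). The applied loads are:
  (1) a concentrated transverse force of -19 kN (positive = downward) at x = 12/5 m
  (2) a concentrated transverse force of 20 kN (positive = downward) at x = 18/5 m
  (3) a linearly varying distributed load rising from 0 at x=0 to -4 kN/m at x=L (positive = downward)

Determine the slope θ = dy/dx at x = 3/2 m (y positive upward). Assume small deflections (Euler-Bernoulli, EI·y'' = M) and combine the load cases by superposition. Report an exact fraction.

θ(3/2) = 96573/80000000 rad

Load 1 — point force P=-19 kN at a=12/5 m (b=L-a=18/5):
  θ_1 = -Pb(L²-b²-3x²)/(6LEI)  [x≤a] = -(-19)·(18/5)·(6²-(18/5)²-3·(3/2)²)/(6·6·10000) = 30951/10000000 rad
Load 2 — point force P=20 kN at a=18/5 m (b=L-a=12/5):
  θ_2 = -Pb(L²-b²-3x²)/(6LEI)  [x≤a] = -20·(12/5)·(6²-(12/5)²-3·(3/2)²)/(6·6·10000) = -783/250000 rad
Load 3 — triangular load w₀=-4 kN/m (0→w₀ over full span):
  θ_3 = -w₀(7L⁴-30L²x²+15x⁴)/(360LEI) = -(-4)·(7·6⁴-30·6²·(3/2)²+15·(3/2)⁴)/(360·6·10000) = 3981/3200000 rad
Superposition: θ = Σ θ_i = 96573/80000000 rad ≈ 0.001207 rad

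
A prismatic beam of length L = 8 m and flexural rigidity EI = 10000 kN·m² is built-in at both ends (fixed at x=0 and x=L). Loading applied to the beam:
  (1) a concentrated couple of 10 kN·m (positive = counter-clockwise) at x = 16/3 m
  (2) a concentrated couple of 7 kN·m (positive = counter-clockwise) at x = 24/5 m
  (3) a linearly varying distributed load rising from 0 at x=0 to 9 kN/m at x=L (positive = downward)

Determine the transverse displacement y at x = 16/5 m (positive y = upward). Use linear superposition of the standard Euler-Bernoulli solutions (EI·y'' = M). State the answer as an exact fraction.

Load 1 — applied couple M₀=10 kN·m at a=16/3 m (b=L-a=8/3):
  y_1 = (R_Ax³/6 - M_Ax²/2)/EI  [x≤a] with R_A=5/3, M_A=10/3 = ((5/3)·(16/5)³/6 - (10/3)·(16/5)²/2)/10000 = -112/140625 m
Load 2 — applied couple M₀=7 kN·m at a=24/5 m (b=L-a=16/5):
  y_2 = (R_Ax³/6 - M_Ax²/2)/EI  [x≤a] with R_A=63/50, M_A=56/25 = ((63/50)·(16/5)³/6 - (56/25)·(16/5)²/2)/10000 = -896/1953125 m
Load 3 — triangular load w₀=9 kN/m (0→w₀ over full span):
  y_3 = -w₀x²(L-x)²(x+2L)/(120LEI) = -9·(16/5)²·(8-(16/5))²·((16/5)+2·8)/(120·8·10000) = -41472/9765625 m
Superposition: y = Σ y_i = -483568/87890625 m ≈ -0.005502 m

y(16/5) = -483568/87890625 m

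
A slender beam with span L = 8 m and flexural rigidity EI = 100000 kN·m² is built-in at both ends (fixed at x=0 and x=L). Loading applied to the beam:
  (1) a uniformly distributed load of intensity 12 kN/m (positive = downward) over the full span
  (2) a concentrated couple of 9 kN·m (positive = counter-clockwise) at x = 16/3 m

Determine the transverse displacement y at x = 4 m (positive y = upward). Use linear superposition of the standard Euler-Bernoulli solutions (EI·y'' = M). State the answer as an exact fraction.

Load 1 — uniform load w=12 kN/m over full span:
  y_1 = -wx²(L-x)²/(24EI) = -12·4²·(8-4)²/(24·100000) = -4/3125 m
Load 2 — applied couple M₀=9 kN·m at a=16/3 m (b=L-a=8/3):
  y_2 = (R_Ax³/6 - M_Ax²/2)/EI  [x≤a] with R_A=3/2, M_A=3 = ((3/2)·4³/6 - 3·4²/2)/100000 = -1/12500 m
Superposition: y = Σ y_i = -17/12500 m ≈ -0.001360 m

y(4) = -17/12500 m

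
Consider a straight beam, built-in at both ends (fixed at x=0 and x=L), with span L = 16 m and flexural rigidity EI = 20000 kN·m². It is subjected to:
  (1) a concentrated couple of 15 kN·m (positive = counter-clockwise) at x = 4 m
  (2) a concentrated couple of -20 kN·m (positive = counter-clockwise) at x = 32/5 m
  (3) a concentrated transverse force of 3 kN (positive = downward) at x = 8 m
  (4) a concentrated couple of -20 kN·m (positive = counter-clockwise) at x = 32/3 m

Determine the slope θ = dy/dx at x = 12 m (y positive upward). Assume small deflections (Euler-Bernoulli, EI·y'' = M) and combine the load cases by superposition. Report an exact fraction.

Load 1 — applied couple M₀=15 kN·m at a=4 m (b=L-a=12):
  θ_1 = (R_Ax²/2 - M_Ax - M₀(x-a))/EI  [x>a] with R_A=135/128, M_A=-45/16 = ((135/128)·12²/2 - (-45/16)·12 - 15·(12-4))/20000 = -33/64000 rad
Load 2 — applied couple M₀=-20 kN·m at a=32/5 m (b=L-a=48/5):
  θ_2 = (R_Ax²/2 - M_Ax - M₀(x-a))/EI  [x>a] with R_A=-9/5, M_A=-12/5 = ((-9/5)·12²/2 - (-12/5)·12 - (-20)·(12-(32/5)))/20000 = 7/12500 rad
Load 3 — point force P=3 kN at a=8 m (b=L-a=8):
  θ_3 = Pa²(L-x)(2bL-(3b+a)(L-x))/(2L³EI)  [x>a] = 3·8²·(16-12)·(2·8·16-(3·8+8)·(16-12))/(2·16³·20000) = 3/5000 rad
Load 4 — applied couple M₀=-20 kN·m at a=32/3 m (b=L-a=16/3):
  θ_4 = (R_Ax²/2 - M_Ax - M₀(x-a))/EI  [x>a] with R_A=-5/3, M_A=-20/3 = ((-5/3)·12²/2 - (-20/3)·12 - (-20)·(12-(32/3)))/20000 = -1/1500 rad
Superposition: θ = Σ θ_i = -107/4800000 rad ≈ -0.000022 rad

θ(12) = -107/4800000 rad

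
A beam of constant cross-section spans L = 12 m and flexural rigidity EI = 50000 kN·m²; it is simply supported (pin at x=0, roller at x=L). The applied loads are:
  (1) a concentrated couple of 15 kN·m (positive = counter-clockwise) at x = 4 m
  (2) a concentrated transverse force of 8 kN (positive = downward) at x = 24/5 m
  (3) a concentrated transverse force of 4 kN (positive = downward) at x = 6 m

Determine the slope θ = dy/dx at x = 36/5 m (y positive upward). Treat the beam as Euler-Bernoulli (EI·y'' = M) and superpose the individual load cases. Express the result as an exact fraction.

Load 1 — applied couple M₀=15 kN·m at a=4 m (b=L-a=8):
  θ_1 = (M₀x²/(2L)-M₀(x-a)+C₁)/EI  [x>a] with C₁=M₀(3b²-L²)/(6L)=10 = (15·(36/5)²/(2·12)-15·((36/5)-4)+10)/50000 = -7/62500 rad
Load 2 — point force P=8 kN at a=24/5 m (b=L-a=36/5):
  θ_2 = -Pa(2L²-6Lx+3x²+a²)/(6LEI)  [x>a] = -8·(24/5)·(2·12²-6·12·(36/5)+3·(36/5)²+(24/5)²)/(6·12·50000) = 216/390625 rad
Load 3 — point force P=4 kN at a=6 m (b=L-a=6):
  θ_3 = -Pa(2L²-6Lx+3x²+a²)/(6LEI)  [x>a] = -4·6·(2·12²-6·12·(36/5)+3·(36/5)²+6²)/(6·12·50000) = 81/312500 rad
Superposition: θ = Σ θ_i = 547/781250 rad ≈ 0.000700 rad

θ(36/5) = 547/781250 rad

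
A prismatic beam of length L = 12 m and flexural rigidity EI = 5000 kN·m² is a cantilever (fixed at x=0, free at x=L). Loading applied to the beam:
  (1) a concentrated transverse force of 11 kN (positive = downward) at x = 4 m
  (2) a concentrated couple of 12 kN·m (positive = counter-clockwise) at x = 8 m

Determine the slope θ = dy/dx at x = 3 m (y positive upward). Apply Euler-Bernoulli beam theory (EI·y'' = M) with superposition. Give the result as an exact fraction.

Load 1 — point force P=11 kN at a=4 m (b=L-a=8):
  θ_1 = -Px(2a-x)/(2EI)  [x≤a] = -11·3·(2·4-3)/(2·5000) = -33/2000 rad
Load 2 — applied couple M₀=12 kN·m at a=8 m (b=L-a=4):
  θ_2 = M₀x/EI  [x≤a] = 12·3/5000 = 9/1250 rad
Superposition: θ = Σ θ_i = -93/10000 rad ≈ -0.009300 rad

θ(3) = -93/10000 rad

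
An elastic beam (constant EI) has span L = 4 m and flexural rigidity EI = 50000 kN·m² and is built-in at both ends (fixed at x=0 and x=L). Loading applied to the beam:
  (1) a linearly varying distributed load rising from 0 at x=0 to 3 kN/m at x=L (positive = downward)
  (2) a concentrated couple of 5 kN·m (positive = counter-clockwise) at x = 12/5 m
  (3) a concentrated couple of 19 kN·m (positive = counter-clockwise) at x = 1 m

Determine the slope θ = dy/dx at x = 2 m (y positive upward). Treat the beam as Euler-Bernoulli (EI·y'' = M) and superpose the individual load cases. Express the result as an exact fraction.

θ(2) = -71/4000000 rad

Load 1 — triangular load w₀=3 kN/m (0→w₀ over full span):
  θ_1 = -w₀(2x(L-x)(L-2x)(x+2L)+x²(L-x)²)/(120LEI) = -3·(2·2·(4-2)·(4-2·2)·(2+2·4)+2²·(4-2)²)/(120·4·50000) = -1/500000 rad
Load 2 — applied couple M₀=5 kN·m at a=12/5 m (b=L-a=8/5):
  θ_2 = (R_Ax²/2 - M_Ax)/EI  [x≤a] with R_A=9/5, M_A=8/5 = ((9/5)·2²/2 - (8/5)·2)/50000 = 1/125000 rad
Load 3 — applied couple M₀=19 kN·m at a=1 m (b=L-a=3):
  θ_3 = (R_Ax²/2 - M_Ax - M₀(x-a))/EI  [x>a] with R_A=171/32, M_A=-57/16 = ((171/32)·2²/2 - (-57/16)·2 - 19·(2-1))/50000 = -19/800000 rad
Superposition: θ = Σ θ_i = -71/4000000 rad ≈ -0.000018 rad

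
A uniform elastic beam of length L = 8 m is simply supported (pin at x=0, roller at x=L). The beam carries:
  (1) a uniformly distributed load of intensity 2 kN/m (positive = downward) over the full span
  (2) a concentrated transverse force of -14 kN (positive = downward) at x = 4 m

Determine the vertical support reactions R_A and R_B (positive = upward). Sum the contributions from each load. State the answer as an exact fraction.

R_A = 1 kN, R_B = 1 kN

Load 1 — uniform load w=2 kN/m over full span:
  R_A = wL/2 = 2·8/2 = 8 kN
  R_B = wL/2 = 2·8/2 = 8 kN
Load 2 — point force P=-14 kN at a=4 m (b=L-a=4):
  R_A = Pb/L = (-14)·4/8 = -7 kN
  R_B = Pa/L = (-14)·4/8 = -7 kN
Superposition: R_A = 1 kN, R_B = 1 kN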